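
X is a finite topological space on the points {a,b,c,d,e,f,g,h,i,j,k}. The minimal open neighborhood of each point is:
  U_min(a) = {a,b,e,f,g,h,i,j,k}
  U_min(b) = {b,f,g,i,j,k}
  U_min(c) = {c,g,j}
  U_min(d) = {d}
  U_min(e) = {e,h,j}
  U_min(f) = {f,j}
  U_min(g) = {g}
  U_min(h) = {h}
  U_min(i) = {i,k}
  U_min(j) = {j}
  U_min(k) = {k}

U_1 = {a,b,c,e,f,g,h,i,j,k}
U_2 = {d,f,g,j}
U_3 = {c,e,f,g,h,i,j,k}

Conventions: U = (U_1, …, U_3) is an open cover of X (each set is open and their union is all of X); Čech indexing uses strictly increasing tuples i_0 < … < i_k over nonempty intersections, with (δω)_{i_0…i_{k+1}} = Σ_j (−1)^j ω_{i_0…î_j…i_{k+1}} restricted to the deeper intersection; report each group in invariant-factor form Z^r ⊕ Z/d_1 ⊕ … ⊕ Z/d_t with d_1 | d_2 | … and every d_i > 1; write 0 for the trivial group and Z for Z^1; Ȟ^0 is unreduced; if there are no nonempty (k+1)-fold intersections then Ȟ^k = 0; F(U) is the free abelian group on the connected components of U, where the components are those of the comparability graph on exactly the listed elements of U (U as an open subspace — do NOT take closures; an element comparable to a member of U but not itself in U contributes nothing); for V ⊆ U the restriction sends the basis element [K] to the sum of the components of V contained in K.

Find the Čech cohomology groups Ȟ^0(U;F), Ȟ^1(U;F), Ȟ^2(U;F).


nerve of the cover:
  U12={f,g,j} U13={c,e,f,g,h,i,j,k} U23={f,g,j}
  U123={f,g,j}
components per intersection:
  U1: {a,b,c,e,f,g,h,i,j,k}
  U2: {d} {f,j} {g}
  U3: {c,e,f,g,h,j} {i,k}
  U12: {f,j} {g}
  U13: {c,e,f,g,h,j} {i,k}
  U23: {f,j} {g}
  U123: {f,j} {g}
C dims 6,6,2; δ0: rk 4, SNF 1^4; δ1: rk 2, SNF 1^2
Ȟ^0 = (6 − 4) − 0 = 2, so Ȟ^0 ≅ Z^2
Ȟ^1 = (6 − 2) − 4 = 0, so Ȟ^1 ≅ 0
Ȟ^2 = (2 − 0) − 2 = 0, so Ȟ^2 ≅ 0

Ȟ^0(U;F) ≅ Z^2,  Ȟ^1(U;F) ≅ 0,  Ȟ^2(U;F) ≅ 0


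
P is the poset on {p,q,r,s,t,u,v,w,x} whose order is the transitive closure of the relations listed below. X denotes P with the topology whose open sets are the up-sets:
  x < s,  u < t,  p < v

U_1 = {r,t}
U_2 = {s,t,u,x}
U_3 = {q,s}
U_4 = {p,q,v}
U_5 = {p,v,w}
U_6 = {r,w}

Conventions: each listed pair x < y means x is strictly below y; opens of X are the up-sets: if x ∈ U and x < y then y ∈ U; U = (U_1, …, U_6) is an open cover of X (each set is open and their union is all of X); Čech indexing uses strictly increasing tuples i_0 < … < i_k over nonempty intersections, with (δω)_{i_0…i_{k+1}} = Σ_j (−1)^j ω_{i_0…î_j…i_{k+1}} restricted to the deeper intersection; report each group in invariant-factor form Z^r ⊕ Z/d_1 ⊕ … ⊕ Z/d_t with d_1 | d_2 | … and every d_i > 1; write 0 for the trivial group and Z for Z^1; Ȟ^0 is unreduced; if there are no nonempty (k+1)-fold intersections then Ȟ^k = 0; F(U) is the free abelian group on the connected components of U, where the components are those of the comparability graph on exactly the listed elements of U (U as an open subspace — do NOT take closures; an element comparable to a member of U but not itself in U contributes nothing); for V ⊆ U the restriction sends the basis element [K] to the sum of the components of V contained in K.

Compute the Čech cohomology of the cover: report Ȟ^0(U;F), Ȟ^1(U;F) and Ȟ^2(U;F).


Ȟ^0 ≅ Z^6; Ȟ^1 ≅ 0; Ȟ^2 ≅ 0

nonempty intersections:
  U12={t} U16={r} U23={s} U34={q} U45={p,v} U56={w}
components per intersection:
  U1: {r} {t}
  U2: {s,x} {t,u}
  U3: {q} {s}
  U4: {p,v} {q}
  U5: {p,v} {w}
  U6: {r} {w}
  U12: {t}
  U16: {r}
  U23: {s}
  U34: {q}
  U45: {p,v}
  U56: {w}
C dims 12,6; δ0: rk 6, SNF 1^6
Ȟ^0: (12−6)−0=6 ⇒ Z^6
Ȟ^1: (6−0)−6=0 ⇒ 0
Ȟ^2: (0−0)−0=0 ⇒ 0


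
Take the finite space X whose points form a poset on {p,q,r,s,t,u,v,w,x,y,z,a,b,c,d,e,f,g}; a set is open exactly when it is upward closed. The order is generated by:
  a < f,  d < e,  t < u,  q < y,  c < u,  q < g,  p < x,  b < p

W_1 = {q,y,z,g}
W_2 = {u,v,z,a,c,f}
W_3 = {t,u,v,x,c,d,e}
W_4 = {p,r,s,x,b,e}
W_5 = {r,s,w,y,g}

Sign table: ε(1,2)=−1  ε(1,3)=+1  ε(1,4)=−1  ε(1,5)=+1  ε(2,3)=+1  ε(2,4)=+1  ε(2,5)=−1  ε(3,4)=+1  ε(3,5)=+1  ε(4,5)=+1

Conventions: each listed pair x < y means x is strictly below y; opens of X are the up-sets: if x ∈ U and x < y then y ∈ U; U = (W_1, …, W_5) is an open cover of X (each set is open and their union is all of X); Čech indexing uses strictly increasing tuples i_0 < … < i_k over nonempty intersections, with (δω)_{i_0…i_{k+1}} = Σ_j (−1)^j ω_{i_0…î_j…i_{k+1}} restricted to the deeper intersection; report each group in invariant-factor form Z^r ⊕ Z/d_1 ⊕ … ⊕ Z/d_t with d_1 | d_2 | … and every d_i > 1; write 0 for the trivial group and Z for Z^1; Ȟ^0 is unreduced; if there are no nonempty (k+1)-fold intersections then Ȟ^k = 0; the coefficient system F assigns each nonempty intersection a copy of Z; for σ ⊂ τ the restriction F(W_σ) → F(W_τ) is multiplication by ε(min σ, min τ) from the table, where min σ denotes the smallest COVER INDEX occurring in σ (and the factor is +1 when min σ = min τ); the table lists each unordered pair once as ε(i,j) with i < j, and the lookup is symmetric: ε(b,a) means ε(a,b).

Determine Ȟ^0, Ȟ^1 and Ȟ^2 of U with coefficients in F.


nerve of the cover:
  W12={z} W15={y,g} W23={u,v,c} W34={x,e} W45={r,s}
C dims 5,5; δ0: rk 5, SNF 1^4·2
Ȟ^0 = (5 − 5) − 0 = 0, so Ȟ^0 ≅ 0
Ȟ^1 = (5 − 0) − 5 = 0 plus torsion [2], so Ȟ^1 ≅ Z/2
Ȟ^2 = (0 − 0) − 0 = 0, so Ȟ^2 ≅ 0

Ȟ^0 = 0, Ȟ^1 = Z/2, Ȟ^2 = 0


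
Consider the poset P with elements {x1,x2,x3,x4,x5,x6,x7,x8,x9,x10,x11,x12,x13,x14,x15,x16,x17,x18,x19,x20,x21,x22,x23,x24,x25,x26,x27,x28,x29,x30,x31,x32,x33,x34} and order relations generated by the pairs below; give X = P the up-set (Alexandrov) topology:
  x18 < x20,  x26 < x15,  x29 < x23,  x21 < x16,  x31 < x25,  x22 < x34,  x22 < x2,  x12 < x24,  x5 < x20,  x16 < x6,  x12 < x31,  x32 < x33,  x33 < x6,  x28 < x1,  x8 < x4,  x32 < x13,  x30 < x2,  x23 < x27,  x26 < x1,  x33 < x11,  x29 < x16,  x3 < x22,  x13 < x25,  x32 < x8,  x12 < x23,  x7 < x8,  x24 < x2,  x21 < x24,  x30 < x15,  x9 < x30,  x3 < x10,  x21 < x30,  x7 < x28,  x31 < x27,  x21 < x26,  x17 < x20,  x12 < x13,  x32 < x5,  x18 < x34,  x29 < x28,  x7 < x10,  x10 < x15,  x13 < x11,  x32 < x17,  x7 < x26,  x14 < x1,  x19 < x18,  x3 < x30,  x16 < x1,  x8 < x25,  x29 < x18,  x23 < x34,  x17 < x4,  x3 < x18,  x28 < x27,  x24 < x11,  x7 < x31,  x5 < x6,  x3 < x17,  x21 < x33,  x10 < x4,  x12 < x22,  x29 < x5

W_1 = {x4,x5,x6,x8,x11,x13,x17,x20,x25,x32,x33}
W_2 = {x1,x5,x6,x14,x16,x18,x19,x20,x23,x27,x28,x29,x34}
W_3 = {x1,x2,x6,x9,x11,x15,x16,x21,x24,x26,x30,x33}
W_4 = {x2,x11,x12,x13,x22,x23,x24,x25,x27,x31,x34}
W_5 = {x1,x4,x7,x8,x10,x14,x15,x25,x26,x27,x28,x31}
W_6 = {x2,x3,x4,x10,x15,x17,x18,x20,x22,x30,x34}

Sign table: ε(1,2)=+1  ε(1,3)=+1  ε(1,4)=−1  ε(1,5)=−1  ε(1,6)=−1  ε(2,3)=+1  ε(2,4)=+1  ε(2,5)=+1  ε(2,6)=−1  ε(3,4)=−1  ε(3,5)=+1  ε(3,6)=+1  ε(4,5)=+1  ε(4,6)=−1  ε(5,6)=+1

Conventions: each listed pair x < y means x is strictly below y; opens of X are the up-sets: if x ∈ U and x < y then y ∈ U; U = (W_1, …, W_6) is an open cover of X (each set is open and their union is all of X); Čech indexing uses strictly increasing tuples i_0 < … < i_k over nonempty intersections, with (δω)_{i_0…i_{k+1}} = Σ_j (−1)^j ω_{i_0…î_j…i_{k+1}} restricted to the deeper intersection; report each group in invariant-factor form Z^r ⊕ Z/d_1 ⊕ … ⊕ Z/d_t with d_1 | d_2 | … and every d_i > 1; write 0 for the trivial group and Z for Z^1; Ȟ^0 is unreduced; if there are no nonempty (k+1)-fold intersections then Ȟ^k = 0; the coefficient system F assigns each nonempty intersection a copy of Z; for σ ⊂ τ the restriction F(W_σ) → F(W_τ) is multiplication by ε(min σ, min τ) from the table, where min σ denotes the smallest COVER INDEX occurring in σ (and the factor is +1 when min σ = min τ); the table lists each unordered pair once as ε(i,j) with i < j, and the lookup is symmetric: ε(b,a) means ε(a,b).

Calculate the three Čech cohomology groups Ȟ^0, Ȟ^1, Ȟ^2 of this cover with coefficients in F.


Ȟ^0 = 0, Ȟ^1 = Z/2, Ȟ^2 = Z

nerve simplices:
  W12={x5,x6,x20} W13={x6,x11,x33} W14={x11,x13,x25} W15={x4,x8,x25} W16={x4,x17,x20} W23={x1,x6,x16} W24={x23,x27,x34} W25={x1,x14,x27,x28} W26={x18,x20,x34} W34={x2,x11,x24} W35={x1,x15,x26} W36={x2,x15,x30} W45={x25,x27,x31} W46={x2,x22,x34} W56={x4,x10,x15}
  W123={x6} W126={x20} W134={x11} W145={x25} W156={x4} W235={x1} W245={x27} W246={x34} W346={x2} W356={x15}
C dims 6,15,10; δ0: rk 6, SNF 1^5·2; δ1: rk 9, SNF 1^9
degree 0: 6−6−0 = 0 → Ȟ^0 ≅ 0
degree 1: 15−9−6 = 0 plus torsion [2] → Ȟ^1 ≅ Z/2
degree 2: 10−0−9 = 1 → Ȟ^2 ≅ Z


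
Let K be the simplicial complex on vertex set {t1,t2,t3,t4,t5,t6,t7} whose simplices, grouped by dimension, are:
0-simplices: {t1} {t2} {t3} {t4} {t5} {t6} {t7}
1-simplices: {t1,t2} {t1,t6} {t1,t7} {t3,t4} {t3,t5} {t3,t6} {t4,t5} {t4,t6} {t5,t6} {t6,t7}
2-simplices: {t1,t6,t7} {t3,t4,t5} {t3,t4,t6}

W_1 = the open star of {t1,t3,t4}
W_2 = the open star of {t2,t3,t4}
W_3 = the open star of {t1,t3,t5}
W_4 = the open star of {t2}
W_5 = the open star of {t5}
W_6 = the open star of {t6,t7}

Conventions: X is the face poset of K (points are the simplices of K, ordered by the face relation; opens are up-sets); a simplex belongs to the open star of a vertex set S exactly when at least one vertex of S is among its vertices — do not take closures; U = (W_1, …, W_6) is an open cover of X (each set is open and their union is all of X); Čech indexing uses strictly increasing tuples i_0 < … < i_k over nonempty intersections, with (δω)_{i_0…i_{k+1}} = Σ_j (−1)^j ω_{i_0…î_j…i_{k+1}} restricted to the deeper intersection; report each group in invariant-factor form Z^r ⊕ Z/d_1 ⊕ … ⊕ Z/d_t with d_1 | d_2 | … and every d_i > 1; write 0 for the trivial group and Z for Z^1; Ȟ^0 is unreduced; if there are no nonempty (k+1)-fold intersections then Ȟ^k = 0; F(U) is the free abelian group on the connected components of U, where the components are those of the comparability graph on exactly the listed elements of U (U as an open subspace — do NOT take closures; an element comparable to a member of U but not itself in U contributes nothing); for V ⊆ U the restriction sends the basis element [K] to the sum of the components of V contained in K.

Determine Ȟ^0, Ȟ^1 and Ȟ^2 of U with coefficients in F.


nonempty intersections:
  W1={{t1},{t3},{t4},{t1,t2},{t1,t6},{t1,t7},{t3,t4},{t3,t5},{t3,t6},{t4,t5},{t4,t6},{t1,t6,t7},{t3,t4,t5},{t3,t4,t6}} W2={{t2},{t3},{t4},{t1,t2},{t3,t4},{t3,t5},{t3,t6},{t4,t5},{t4,t6},{t3,t4,t5},{t3,t4,t6}} W3={{t1},{t3},{t5},{t1,t2},{t1,t6},{t1,t7},{t3,t4},{t3,t5},{t3,t6},{t4,t5},{t5,t6},{t1,t6,t7},{t3,t4,t5},{t3,t4,t6}} W4={{t2},{t1,t2}} W5={{t5},{t3,t5},{t4,t5},{t5,t6},{t3,t4,t5}} W6={{t6},{t7},{t1,t6},{t1,t7},{t3,t6},{t4,t6},{t5,t6},{t6,t7},{t1,t6,t7},{t3,t4,t6}}
  W12={{t3},{t4},{t1,t2},{t3,t4},{t3,t5},{t3,t6},{t4,t5},{t4,t6},{t3,t4,t5},{t3,t4,t6}} W13={{t1},{t3},{t1,t2},{t1,t6},{t1,t7},{t3,t4},{t3,t5},{t3,t6},{t4,t5},{t1,t6,t7},{t3,t4,t5},{t3,t4,t6}} W14={{t1,t2}} W15={{t3,t5},{t4,t5},{t3,t4,t5}} W16={{t1,t6},{t1,t7},{t3,t6},{t4,t6},{t1,t6,t7},{t3,t4,t6}} W23={{t3},{t1,t2},{t3,t4},{t3,t5},{t3,t6},{t4,t5},{t3,t4,t5},{t3,t4,t6}} W24={{t2},{t1,t2}} W25={{t3,t5},{t4,t5},{t3,t4,t5}} W26={{t3,t6},{t4,t6},{t3,t4,t6}} W34={{t1,t2}} W35={{t5},{t3,t5},{t4,t5},{t5,t6},{t3,t4,t5}} W36={{t1,t6},{t1,t7},{t3,t6},{t5,t6},{t1,t6,t7},{t3,t4,t6}} W56={{t5,t6}}
  W123={{t3},{t1,t2},{t3,t4},{t3,t5},{t3,t6},{t4,t5},{t3,t4,t5},{t3,t4,t6}} W124={{t1,t2}} W125={{t3,t5},{t4,t5},{t3,t4,t5}} W126={{t3,t6},{t4,t6},{t3,t4,t6}} W134={{t1,t2}} W135={{t3,t5},{t4,t5},{t3,t4,t5}} W136={{t1,t6},{t1,t7},{t3,t6},{t1,t6,t7},{t3,t4,t6}} W234={{t1,t2}} W235={{t3,t5},{t4,t5},{t3,t4,t5}} W236={{t3,t6},{t3,t4,t6}} W356={{t5,t6}}
  W1234={{t1,t2}} W1235={{t3,t5},{t4,t5},{t3,t4,t5}} W1236={{t3,t6},{t3,t4,t6}}
components per intersection:
  W1: {{t1},{t1,t2},{t1,t6},{t1,t7},{t1,t6,t7}} {{t3},{t4},{t3,t4},{t3,t5},{t3,t6},{t4,t5},{t4,t6},{t3,t4,t5},{t3,t4,t6}}
  W2: {{t2},{t1,t2}} {{t3},{t4},{t3,t4},{t3,t5},{t3,t6},{t4,t5},{t4,t6},{t3,t4,t5},{t3,t4,t6}}
  W3: {{t1},{t1,t2},{t1,t6},{t1,t7},{t1,t6,t7}} {{t3},{t5},{t3,t4},{t3,t5},{t3,t6},{t4,t5},{t5,t6},{t3,t4,t5},{t3,t4,t6}}
  W4: {{t2},{t1,t2}}
  W5: {{t5},{t3,t5},{t4,t5},{t5,t6},{t3,t4,t5}}
  W6: {{t6},{t7},{t1,t6},{t1,t7},{t3,t6},{t4,t6},{t5,t6},{t6,t7},{t1,t6,t7},{t3,t4,t6}}
  W12: {{t3},{t4},{t3,t4},{t3,t5},{t3,t6},{t4,t5},{t4,t6},{t3,t4,t5},{t3,t4,t6}} {{t1,t2}}
  W13: {{t1},{t1,t2},{t1,t6},{t1,t7},{t1,t6,t7}} {{t3},{t3,t4},{t3,t5},{t3,t6},{t4,t5},{t3,t4,t5},{t3,t4,t6}}
  W14: {{t1,t2}}
  W15: {{t3,t5},{t4,t5},{t3,t4,t5}}
  W16: {{t1,t6},{t1,t7},{t1,t6,t7}} {{t3,t6},{t4,t6},{t3,t4,t6}}
  W23: {{t3},{t3,t4},{t3,t5},{t3,t6},{t4,t5},{t3,t4,t5},{t3,t4,t6}} {{t1,t2}}
  W24: {{t2},{t1,t2}}
  W25: {{t3,t5},{t4,t5},{t3,t4,t5}}
  W26: {{t3,t6},{t4,t6},{t3,t4,t6}}
  W34: {{t1,t2}}
  W35: {{t5},{t3,t5},{t4,t5},{t5,t6},{t3,t4,t5}}
  W36: {{t1,t6},{t1,t7},{t1,t6,t7}} {{t3,t6},{t3,t4,t6}} {{t5,t6}}
  W56: {{t5,t6}}
  W123: {{t3},{t3,t4},{t3,t5},{t3,t6},{t4,t5},{t3,t4,t5},{t3,t4,t6}} {{t1,t2}}
  W124: {{t1,t2}}
  W125: {{t3,t5},{t4,t5},{t3,t4,t5}}
  W126: {{t3,t6},{t4,t6},{t3,t4,t6}}
  W134: {{t1,t2}}
  W135: {{t3,t5},{t4,t5},{t3,t4,t5}}
  W136: {{t1,t6},{t1,t7},{t1,t6,t7}} {{t3,t6},{t3,t4,t6}}
  W234: {{t1,t2}}
  W235: {{t3,t5},{t4,t5},{t3,t4,t5}}
  W236: {{t3,t6},{t3,t4,t6}}
  W356: {{t5,t6}}
  W1234: {{t1,t2}}
  W1235: {{t3,t5},{t4,t5},{t3,t4,t5}}
  W1236: {{t3,t6},{t3,t4,t6}}
C dims 9,19,13,3; δ0: rk 8, SNF 1^8; δ1: rk 10, SNF 1^10; δ2: rk 3, SNF 1^3
Ȟ^0: (9−8)−0=1 ⇒ Z
Ȟ^1: (19−10)−8=1 ⇒ Z
Ȟ^2: (13−3)−10=0 ⇒ 0

Ȟ^0 = Z, Ȟ^1 = Z and Ȟ^2 = 0


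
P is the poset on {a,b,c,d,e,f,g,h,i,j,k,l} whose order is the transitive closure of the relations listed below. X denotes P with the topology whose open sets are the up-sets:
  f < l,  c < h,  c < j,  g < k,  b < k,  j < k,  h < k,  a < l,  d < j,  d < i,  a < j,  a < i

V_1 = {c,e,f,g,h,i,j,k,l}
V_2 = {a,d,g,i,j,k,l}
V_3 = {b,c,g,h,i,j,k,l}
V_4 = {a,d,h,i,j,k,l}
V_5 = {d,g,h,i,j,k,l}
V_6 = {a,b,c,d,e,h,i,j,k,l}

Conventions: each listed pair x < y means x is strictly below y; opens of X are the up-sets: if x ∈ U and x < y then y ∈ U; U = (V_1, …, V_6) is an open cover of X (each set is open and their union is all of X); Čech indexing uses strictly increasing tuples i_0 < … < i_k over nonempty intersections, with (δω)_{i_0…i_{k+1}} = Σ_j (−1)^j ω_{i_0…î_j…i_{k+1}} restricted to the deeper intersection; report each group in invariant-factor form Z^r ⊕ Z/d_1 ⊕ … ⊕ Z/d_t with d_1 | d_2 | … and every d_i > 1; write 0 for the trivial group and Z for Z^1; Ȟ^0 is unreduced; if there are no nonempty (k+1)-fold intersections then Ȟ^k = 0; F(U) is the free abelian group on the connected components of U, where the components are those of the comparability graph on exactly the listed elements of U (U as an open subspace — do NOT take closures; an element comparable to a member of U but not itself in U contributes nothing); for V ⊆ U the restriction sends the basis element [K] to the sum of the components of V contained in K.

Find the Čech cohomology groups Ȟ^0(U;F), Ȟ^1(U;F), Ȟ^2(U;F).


cover nerve:
  V12={g,i,j,k,l} V13={c,g,h,i,j,k,l} V14={h,i,j,k,l} V15={g,h,i,j,k,l} V16={c,e,h,i,j,k,l} V23={g,i,j,k,l} V24={a,d,i,j,k,l} V25={d,g,i,j,k,l} V26={a,d,i,j,k,l} V34={h,i,j,k,l} V35={g,h,i,j,k,l} V36={b,c,h,i,j,k,l} V45={d,h,i,j,k,l} V46={a,d,h,i,j,k,l} V56={d,h,i,j,k,l}
  V123={g,i,j,k,l} V124={i,j,k,l} V125={g,i,j,k,l} V126={i,j,k,l} V134={h,i,j,k,l} V135={g,h,i,j,k,l} V136={c,h,i,j,k,l} V145={h,i,j,k,l} V146={h,i,j,k,l} V156={h,i,j,k,l} V234={i,j,k,l} V235={g,i,j,k,l} V236={i,j,k,l} V245={d,i,j,k,l} V246={a,d,i,j,k,l} V256={d,i,j,k,l} V345={h,i,j,k,l} V346={h,i,j,k,l} V356={h,i,j,k,l} V456={d,h,i,j,k,l}
  V1234={i,j,k,l} V1235={g,i,j,k,l} V1236={i,j,k,l} V1245={i,j,k,l} V1246={i,j,k,l} V1256={i,j,k,l} V1345={h,i,j,k,l} V1346={h,i,j,k,l} V1356={h,i,j,k,l} V1456={h,i,j,k,l} V2345={i,j,k,l} V2346={i,j,k,l} V2356={i,j,k,l} V2456={d,i,j,k,l} V3456={h,i,j,k,l}
  V12345={i,j,k,l} V12346={i,j,k,l} V12356={i,j,k,l} V12456={i,j,k,l} V13456={h,i,j,k,l} V23456={i,j,k,l}
  V123456={i,j,k,l}
components per intersection:
  V1: {c,g,h,j,k} {e} {f,l} {i}
  V2: {a,d,g,i,j,k,l}
  V3: {b,c,g,h,j,k} {i} {l}
  V4: {a,d,h,i,j,k,l}
  V5: {d,g,h,i,j,k} {l}
  V6: {a,b,c,d,h,i,j,k,l} {e}
  V12: {g,j,k} {i} {l}
  V13: {c,g,h,j,k} {i} {l}
  V14: {h,j,k} {i} {l}
  V15: {g,h,j,k} {i} {l}
  V16: {c,h,j,k} {e} {i} {l}
  V23: {g,j,k} {i} {l}
  V24: {a,d,i,j,k,l}
  V25: {d,g,i,j,k} {l}
  V26: {a,d,i,j,k,l}
  V34: {h,j,k} {i} {l}
  V35: {g,h,j,k} {i} {l}
  V36: {b,c,h,j,k} {i} {l}
  V45: {d,h,i,j,k} {l}
  V46: {a,d,h,i,j,k,l}
  V56: {d,h,i,j,k} {l}
  V123: {g,j,k} {i} {l}
  V124: {i} {j,k} {l}
  V125: {g,j,k} {i} {l}
  V126: {i} {j,k} {l}
  V134: {h,j,k} {i} {l}
  V135: {g,h,j,k} {i} {l}
  V136: {c,h,j,k} {i} {l}
  V145: {h,j,k} {i} {l}
  V146: {h,j,k} {i} {l}
  V156: {h,j,k} {i} {l}
  V234: {i} {j,k} {l}
  V235: {g,j,k} {i} {l}
  V236: {i} {j,k} {l}
  V245: {d,i,j,k} {l}
  V246: {a,d,i,j,k,l}
  V256: {d,i,j,k} {l}
  V345: {h,j,k} {i} {l}
  V346: {h,j,k} {i} {l}
  V356: {h,j,k} {i} {l}
  V456: {d,h,i,j,k} {l}
  V1234: {i} {j,k} {l}
  V1235: {g,j,k} {i} {l}
  V1236: {i} {j,k} {l}
  V1245: {i} {j,k} {l}
  V1246: {i} {j,k} {l}
  V1256: {i} {j,k} {l}
  V1345: {h,j,k} {i} {l}
  V1346: {h,j,k} {i} {l}
  V1356: {h,j,k} {i} {l}
  V1456: {h,j,k} {i} {l}
  V2345: {i} {j,k} {l}
  V2346: {i} {j,k} {l}
  V2356: {i} {j,k} {l}
  V2456: {d,i,j,k} {l}
  V3456: {h,j,k} {i} {l}
  V12345: {i} {j,k} {l}
  V12346: {i} {j,k} {l}
  V12356: {i} {j,k} {l}
  V12456: {i} {j,k} {l}
  V13456: {h,j,k} {i} {l}
  V23456: {i} {j,k} {l}
  V123456: {i} {j,k} {l}
C dims 13,37,55,44; δ0: rk 11, SNF 1^11; δ1: rk 26, SNF 1^26; δ2: rk 29, SNF 1^29
Ȟ^0: (13−11)−0=2 ⇒ Z^2
Ȟ^1: (37−26)−11=0 ⇒ 0
Ȟ^2: (55−29)−26=0 ⇒ 0

Ȟ^0 = Z^2,  Ȟ^1 = 0,  Ȟ^2 = 0


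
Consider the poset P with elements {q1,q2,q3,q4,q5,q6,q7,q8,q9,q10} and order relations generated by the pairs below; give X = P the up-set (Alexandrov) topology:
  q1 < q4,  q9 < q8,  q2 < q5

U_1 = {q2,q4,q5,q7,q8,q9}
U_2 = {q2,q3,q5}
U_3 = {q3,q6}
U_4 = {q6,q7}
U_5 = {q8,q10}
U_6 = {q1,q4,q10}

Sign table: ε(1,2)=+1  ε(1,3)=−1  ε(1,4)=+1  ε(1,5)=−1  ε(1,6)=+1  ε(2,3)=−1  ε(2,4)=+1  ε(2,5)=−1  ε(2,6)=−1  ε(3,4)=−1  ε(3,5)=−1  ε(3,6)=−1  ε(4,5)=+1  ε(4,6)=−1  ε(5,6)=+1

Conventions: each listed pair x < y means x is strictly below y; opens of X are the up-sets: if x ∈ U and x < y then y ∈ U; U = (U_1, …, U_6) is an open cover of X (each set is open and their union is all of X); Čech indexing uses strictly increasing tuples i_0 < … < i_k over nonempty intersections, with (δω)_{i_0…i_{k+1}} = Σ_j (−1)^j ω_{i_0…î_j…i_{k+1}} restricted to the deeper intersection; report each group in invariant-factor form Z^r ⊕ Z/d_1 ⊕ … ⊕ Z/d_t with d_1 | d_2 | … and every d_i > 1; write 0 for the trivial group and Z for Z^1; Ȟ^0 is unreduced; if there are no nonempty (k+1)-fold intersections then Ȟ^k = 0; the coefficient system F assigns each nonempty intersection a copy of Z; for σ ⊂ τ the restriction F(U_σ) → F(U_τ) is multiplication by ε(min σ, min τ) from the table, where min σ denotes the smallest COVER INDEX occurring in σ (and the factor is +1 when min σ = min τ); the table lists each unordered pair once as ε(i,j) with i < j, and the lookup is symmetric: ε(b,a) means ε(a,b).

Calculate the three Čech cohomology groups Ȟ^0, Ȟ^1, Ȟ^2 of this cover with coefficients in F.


nerve simplices:
  U12={q2,q5} U14={q7} U15={q8} U16={q4} U23={q3} U34={q6} U56={q10}
C dims 6,7; δ0: rk 6, SNF 1^5·2
degree 0: 6−6−0 = 0 → Ȟ^0 ≅ 0
degree 1: 7−0−6 = 1 plus torsion [2] → Ȟ^1 ≅ Z ⊕ Z/2
degree 2: 0−0−0 = 0 → Ȟ^2 ≅ 0

Ȟ^0(U;F) ≅ 0, Ȟ^1(U;F) ≅ Z ⊕ Z/2, Ȟ^2(U;F) ≅ 0


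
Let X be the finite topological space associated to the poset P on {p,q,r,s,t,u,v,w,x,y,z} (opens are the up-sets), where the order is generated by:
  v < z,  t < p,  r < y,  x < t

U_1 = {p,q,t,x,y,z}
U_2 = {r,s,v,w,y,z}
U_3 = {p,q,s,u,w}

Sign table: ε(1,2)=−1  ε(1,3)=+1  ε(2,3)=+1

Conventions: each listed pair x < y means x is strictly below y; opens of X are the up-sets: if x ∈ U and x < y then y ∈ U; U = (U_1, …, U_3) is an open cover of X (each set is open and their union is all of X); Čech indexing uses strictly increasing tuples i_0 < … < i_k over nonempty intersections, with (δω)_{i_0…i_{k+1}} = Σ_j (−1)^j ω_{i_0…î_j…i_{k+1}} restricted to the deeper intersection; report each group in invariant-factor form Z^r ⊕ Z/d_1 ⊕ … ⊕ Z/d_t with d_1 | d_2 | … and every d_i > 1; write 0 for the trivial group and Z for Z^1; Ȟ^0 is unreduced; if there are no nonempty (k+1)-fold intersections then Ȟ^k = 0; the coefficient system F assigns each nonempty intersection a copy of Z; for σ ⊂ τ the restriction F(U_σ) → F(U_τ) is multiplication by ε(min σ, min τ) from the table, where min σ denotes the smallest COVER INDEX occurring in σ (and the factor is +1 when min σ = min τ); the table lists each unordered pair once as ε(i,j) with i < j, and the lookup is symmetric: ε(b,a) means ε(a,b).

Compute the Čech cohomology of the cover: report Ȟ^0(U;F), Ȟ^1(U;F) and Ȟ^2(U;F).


Ȟ^0 ≅ 0,  Ȟ^1 ≅ Z/2,  Ȟ^2 ≅ 0

nerve simplices:
  U12={y,z} U13={p,q} U23={s,w}
C dims 3,3; δ0: rk 3, SNF 1^2·2
degree 0: 3−3−0 = 0 → Ȟ^0 ≅ 0
degree 1: 3−0−3 = 0 plus torsion [2] → Ȟ^1 ≅ Z/2
degree 2: 0−0−0 = 0 → Ȟ^2 ≅ 0


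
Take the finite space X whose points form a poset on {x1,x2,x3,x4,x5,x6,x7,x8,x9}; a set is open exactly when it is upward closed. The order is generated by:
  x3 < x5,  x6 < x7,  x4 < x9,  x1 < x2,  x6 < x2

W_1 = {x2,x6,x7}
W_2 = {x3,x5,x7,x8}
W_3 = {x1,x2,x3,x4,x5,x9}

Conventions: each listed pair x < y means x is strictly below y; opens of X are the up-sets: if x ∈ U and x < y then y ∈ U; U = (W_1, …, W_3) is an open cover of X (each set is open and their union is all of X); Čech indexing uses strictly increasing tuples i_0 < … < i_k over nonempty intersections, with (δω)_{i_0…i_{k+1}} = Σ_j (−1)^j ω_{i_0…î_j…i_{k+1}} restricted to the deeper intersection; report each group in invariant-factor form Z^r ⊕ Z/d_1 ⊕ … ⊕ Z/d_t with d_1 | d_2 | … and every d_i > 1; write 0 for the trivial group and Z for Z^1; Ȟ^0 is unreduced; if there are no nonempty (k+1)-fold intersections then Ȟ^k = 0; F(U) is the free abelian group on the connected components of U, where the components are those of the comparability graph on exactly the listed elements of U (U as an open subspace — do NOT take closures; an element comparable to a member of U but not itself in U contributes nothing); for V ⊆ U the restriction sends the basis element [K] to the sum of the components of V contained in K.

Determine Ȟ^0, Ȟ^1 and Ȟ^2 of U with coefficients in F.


nerve simplices:
  W12={x7} W13={x2} W23={x3,x5}
components per intersection:
  W1: {x2,x6,x7}
  W2: {x3,x5} {x7} {x8}
  W3: {x1,x2} {x3,x5} {x4,x9}
  W12: {x7}
  W13: {x2}
  W23: {x3,x5}
C dims 7,3; δ0: rk 3, SNF 1^3
degree 0: 7−3−0 = 4 → Ȟ^0 ≅ Z^4
degree 1: 3−0−3 = 0 → Ȟ^1 ≅ 0
degree 2: 0−0−0 = 0 → Ȟ^2 ≅ 0

Ȟ^0 ≅ Z^4, Ȟ^1 ≅ 0, Ȟ^2 ≅ 0


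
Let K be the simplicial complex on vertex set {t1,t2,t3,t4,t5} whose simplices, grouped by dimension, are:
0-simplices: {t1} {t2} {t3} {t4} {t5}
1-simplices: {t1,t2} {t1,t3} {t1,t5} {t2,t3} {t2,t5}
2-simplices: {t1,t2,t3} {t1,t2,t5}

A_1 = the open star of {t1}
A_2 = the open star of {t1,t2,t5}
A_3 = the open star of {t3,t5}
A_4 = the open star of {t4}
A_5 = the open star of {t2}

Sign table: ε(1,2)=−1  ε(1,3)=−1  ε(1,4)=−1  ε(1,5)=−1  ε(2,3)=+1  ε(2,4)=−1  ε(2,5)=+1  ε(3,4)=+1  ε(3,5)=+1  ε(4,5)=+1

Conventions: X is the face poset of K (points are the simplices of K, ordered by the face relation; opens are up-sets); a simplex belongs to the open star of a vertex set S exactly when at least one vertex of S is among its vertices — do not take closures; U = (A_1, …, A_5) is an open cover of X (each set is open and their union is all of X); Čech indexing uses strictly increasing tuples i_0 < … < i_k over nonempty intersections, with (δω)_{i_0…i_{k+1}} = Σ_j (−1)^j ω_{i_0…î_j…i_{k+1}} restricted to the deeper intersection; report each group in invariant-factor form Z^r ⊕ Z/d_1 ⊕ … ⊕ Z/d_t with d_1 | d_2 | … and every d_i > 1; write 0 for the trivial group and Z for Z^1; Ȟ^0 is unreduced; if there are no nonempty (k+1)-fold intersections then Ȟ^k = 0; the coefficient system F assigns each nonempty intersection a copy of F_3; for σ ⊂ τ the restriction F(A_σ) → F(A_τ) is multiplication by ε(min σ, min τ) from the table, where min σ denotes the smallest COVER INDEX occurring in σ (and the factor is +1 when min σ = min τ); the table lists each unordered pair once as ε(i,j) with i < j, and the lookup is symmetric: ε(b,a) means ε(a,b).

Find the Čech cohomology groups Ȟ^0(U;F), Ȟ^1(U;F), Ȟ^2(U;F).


nerve of the cover:
  A1={{t1},{t1,t2},{t1,t3},{t1,t5},{t1,t2,t3},{t1,t2,t5}} A2={{t1},{t2},{t5},{t1,t2},{t1,t3},{t1,t5},{t2,t3},{t2,t5},{t1,t2,t3},{t1,t2,t5}} A3={{t3},{t5},{t1,t3},{t1,t5},{t2,t3},{t2,t5},{t1,t2,t3},{t1,t2,t5}} A4={{t4}} A5={{t2},{t1,t2},{t2,t3},{t2,t5},{t1,t2,t3},{t1,t2,t5}}
  A12={{t1},{t1,t2},{t1,t3},{t1,t5},{t1,t2,t3},{t1,t2,t5}} A13={{t1,t3},{t1,t5},{t1,t2,t3},{t1,t2,t5}} A15={{t1,t2},{t1,t2,t3},{t1,t2,t5}} A23={{t5},{t1,t3},{t1,t5},{t2,t3},{t2,t5},{t1,t2,t3},{t1,t2,t5}} A25={{t2},{t1,t2},{t2,t3},{t2,t5},{t1,t2,t3},{t1,t2,t5}} A35={{t2,t3},{t2,t5},{t1,t2,t3},{t1,t2,t5}}
  A123={{t1,t3},{t1,t5},{t1,t2,t3},{t1,t2,t5}} A125={{t1,t2},{t1,t2,t3},{t1,t2,t5}} A135={{t1,t2,t3},{t1,t2,t5}} A235={{t2,t3},{t2,t5},{t1,t2,t3},{t1,t2,t5}}
  A1235={{t1,t2,t3},{t1,t2,t5}}
C dims 5,6,4,1; δ0: rk_F3 3; δ1: rk_F3 3; δ2: rk_F3 1
Ȟ^0 = (5 − 3) − 0 = 2, so Ȟ^0 ≅ Z/3 ⊕ Z/3
Ȟ^1 = (6 − 3) − 3 = 0, so Ȟ^1 ≅ 0
Ȟ^2 = (4 − 1) − 3 = 0, so Ȟ^2 ≅ 0

Ȟ^0(U;F) ≅ Z/3 ⊕ Z/3, Ȟ^1(U;F) ≅ 0 and Ȟ^2(U;F) ≅ 0


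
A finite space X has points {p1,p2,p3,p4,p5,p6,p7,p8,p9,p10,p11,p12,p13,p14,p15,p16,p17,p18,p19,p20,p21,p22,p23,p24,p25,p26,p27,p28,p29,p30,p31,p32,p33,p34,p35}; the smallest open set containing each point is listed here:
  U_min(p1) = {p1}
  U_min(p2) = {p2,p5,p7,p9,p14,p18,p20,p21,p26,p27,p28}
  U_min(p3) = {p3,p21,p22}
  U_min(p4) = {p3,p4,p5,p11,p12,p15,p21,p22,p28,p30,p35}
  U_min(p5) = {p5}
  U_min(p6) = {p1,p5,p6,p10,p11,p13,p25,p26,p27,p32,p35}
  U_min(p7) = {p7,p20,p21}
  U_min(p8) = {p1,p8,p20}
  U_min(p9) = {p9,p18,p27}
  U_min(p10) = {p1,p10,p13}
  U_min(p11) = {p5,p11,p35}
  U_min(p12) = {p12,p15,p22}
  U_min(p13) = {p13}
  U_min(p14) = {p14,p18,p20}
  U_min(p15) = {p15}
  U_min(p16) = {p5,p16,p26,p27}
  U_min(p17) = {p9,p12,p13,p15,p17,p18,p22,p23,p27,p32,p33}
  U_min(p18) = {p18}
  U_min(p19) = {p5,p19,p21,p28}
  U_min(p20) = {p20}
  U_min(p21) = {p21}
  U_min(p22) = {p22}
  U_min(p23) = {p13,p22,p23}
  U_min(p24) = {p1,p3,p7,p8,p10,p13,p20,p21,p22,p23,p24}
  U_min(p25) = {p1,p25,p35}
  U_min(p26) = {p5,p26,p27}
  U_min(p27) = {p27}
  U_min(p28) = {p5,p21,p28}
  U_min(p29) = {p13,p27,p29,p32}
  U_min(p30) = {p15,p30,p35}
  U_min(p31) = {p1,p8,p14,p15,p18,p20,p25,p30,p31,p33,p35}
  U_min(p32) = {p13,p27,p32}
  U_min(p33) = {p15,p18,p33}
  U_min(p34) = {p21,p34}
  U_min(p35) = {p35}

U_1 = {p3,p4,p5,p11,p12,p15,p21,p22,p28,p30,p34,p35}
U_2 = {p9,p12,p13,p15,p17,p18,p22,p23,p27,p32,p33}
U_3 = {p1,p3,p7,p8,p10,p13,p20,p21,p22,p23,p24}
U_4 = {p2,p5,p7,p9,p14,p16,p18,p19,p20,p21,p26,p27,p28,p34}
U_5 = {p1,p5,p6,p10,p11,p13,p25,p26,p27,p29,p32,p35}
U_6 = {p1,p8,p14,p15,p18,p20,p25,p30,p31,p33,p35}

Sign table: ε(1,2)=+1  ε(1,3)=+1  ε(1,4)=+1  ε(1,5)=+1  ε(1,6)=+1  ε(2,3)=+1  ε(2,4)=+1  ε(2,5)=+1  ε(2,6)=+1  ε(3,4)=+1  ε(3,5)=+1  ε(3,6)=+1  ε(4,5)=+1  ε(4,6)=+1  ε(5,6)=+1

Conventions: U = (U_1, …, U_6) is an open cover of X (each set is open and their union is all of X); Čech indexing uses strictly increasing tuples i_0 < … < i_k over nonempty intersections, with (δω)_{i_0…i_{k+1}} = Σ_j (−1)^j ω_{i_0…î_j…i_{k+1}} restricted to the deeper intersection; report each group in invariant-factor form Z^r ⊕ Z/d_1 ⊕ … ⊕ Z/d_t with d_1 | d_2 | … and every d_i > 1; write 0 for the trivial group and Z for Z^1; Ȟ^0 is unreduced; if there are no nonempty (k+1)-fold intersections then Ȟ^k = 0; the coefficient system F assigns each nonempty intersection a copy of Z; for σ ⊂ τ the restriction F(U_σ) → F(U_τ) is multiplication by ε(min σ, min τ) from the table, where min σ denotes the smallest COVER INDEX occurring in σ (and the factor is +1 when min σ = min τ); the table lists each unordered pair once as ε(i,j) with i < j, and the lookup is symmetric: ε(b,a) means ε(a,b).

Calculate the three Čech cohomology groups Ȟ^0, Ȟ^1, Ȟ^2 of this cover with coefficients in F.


nonempty intersections:
  U12={p12,p15,p22} U13={p3,p21,p22} U14={p5,p21,p28,p34} U15={p5,p11,p35} U16={p15,p30,p35} U23={p13,p22,p23} U24={p9,p18,p27} U25={p13,p27,p32} U26={p15,p18,p33} U34={p7,p20,p21} U35={p1,p10,p13} U36={p1,p8,p20} U45={p5,p26,p27} U46={p14,p18,p20} U56={p1,p25,p35}
  U123={p22} U126={p15} U134={p21} U145={p5} U156={p35} U235={p13} U245={p27} U246={p18} U346={p20} U356={p1}
C dims 6,15,10; δ0: rk 5, SNF 1^5; δ1: rk 10, SNF 1^9·2
Ȟ^0: (6−5)−0=1 ⇒ Z
Ȟ^1: (15−10)−5=0 ⇒ 0
Ȟ^2: (10−0)−10=0 plus torsion [2] ⇒ Z/2

Ȟ^0(U;F) ≅ Z; Ȟ^1(U;F) ≅ 0; Ȟ^2(U;F) ≅ Z/2


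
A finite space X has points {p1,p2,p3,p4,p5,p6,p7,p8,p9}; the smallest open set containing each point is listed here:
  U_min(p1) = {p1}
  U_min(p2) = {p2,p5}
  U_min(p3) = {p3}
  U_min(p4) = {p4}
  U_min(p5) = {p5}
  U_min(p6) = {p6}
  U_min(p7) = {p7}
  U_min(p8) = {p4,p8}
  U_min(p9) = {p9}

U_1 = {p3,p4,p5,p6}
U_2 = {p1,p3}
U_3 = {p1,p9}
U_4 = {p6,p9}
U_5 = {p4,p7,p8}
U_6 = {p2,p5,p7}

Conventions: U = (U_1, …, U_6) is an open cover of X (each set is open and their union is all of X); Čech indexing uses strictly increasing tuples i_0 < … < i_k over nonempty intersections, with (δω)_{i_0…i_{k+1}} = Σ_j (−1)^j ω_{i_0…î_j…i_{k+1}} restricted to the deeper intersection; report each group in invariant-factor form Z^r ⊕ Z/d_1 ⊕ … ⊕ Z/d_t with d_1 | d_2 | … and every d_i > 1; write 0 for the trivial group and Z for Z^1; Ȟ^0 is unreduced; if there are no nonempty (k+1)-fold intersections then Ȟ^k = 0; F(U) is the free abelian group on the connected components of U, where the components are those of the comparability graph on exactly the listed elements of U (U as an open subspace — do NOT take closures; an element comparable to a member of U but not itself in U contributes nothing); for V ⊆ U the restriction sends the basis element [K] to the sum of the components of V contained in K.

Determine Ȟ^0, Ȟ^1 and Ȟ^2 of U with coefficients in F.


Ȟ^0(U;F) ≅ Z^7,  Ȟ^1(U;F) ≅ 0,  Ȟ^2(U;F) ≅ 0

nonempty intersections:
  U12={p3} U14={p6} U15={p4} U16={p5} U23={p1} U34={p9} U56={p7}
components per intersection:
  U1: {p3} {p4} {p5} {p6}
  U2: {p1} {p3}
  U3: {p1} {p9}
  U4: {p6} {p9}
  U5: {p4,p8} {p7}
  U6: {p2,p5} {p7}
  U12: {p3}
  U14: {p6}
  U15: {p4}
  U16: {p5}
  U23: {p1}
  U34: {p9}
  U56: {p7}
C dims 14,7; δ0: rk 7, SNF 1^7
Ȟ^0: (14−7)−0=7 ⇒ Z^7
Ȟ^1: (7−0)−7=0 ⇒ 0
Ȟ^2: (0−0)−0=0 ⇒ 0


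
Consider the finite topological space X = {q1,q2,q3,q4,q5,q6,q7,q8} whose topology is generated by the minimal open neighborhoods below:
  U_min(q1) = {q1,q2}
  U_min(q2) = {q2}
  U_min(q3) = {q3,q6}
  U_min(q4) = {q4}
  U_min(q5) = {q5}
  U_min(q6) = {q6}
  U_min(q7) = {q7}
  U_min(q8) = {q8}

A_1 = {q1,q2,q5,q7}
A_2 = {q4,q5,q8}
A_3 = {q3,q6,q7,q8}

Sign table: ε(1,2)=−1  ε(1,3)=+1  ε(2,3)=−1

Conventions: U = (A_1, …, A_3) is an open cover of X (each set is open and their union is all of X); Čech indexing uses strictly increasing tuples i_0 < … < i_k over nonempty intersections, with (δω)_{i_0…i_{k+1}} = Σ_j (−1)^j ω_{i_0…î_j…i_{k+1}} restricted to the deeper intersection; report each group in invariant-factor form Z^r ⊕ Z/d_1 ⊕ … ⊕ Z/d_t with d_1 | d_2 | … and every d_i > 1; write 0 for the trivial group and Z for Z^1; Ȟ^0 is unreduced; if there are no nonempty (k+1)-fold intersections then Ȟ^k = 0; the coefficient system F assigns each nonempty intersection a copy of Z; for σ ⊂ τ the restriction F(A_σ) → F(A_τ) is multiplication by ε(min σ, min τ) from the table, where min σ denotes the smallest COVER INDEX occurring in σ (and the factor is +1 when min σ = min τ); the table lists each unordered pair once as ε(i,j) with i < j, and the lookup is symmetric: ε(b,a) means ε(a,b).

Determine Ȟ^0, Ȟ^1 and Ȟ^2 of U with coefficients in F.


nerve of the cover:
  A12={q5} A13={q7} A23={q8}
C dims 3,3; δ0: rk 2, SNF 1^2
Ȟ^0 = (3 − 2) − 0 = 1, so Ȟ^0 ≅ Z
Ȟ^1 = (3 − 0) − 2 = 1, so Ȟ^1 ≅ Z
Ȟ^2 = (0 − 0) − 0 = 0, so Ȟ^2 ≅ 0

Ȟ^0(U;F) ≅ Z; Ȟ^1(U;F) ≅ Z; Ȟ^2(U;F) ≅ 0


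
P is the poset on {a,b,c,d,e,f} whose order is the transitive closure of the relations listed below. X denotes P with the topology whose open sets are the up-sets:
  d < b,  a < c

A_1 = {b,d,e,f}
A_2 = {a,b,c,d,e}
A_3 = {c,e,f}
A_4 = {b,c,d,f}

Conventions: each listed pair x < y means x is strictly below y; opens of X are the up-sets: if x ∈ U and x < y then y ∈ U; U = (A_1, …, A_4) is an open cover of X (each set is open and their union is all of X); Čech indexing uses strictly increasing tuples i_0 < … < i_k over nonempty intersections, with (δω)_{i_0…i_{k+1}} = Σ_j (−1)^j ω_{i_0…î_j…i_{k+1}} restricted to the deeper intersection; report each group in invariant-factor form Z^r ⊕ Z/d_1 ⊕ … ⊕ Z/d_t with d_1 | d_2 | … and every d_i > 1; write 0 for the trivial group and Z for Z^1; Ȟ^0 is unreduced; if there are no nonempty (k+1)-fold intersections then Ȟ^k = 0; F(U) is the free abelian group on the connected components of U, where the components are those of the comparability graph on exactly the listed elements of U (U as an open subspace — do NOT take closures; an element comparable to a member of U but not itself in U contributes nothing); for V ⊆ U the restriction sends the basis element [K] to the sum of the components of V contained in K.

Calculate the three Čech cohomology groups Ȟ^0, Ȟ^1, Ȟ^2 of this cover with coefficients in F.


Ȟ^0 = Z^4, Ȟ^1 = 0 and Ȟ^2 = 0

nerve simplices:
  A12={b,d,e} A13={e,f} A14={b,d,f} A23={c,e} A24={b,c,d} A34={c,f}
  A123={e} A124={b,d} A134={f} A234={c}
components per intersection:
  A1: {b,d} {e} {f}
  A2: {a,c} {b,d} {e}
  A3: {c} {e} {f}
  A4: {b,d} {c} {f}
  A12: {b,d} {e}
  A13: {e} {f}
  A14: {b,d} {f}
  A23: {c} {e}
  A24: {b,d} {c}
  A34: {c} {f}
  A123: {e}
  A124: {b,d}
  A134: {f}
  A234: {c}
C dims 12,12,4; δ0: rk 8, SNF 1^8; δ1: rk 4, SNF 1^4
degree 0: 12−8−0 = 4 → Ȟ^0 ≅ Z^4
degree 1: 12−4−8 = 0 → Ȟ^1 ≅ 0
degree 2: 4−0−4 = 0 → Ȟ^2 ≅ 0


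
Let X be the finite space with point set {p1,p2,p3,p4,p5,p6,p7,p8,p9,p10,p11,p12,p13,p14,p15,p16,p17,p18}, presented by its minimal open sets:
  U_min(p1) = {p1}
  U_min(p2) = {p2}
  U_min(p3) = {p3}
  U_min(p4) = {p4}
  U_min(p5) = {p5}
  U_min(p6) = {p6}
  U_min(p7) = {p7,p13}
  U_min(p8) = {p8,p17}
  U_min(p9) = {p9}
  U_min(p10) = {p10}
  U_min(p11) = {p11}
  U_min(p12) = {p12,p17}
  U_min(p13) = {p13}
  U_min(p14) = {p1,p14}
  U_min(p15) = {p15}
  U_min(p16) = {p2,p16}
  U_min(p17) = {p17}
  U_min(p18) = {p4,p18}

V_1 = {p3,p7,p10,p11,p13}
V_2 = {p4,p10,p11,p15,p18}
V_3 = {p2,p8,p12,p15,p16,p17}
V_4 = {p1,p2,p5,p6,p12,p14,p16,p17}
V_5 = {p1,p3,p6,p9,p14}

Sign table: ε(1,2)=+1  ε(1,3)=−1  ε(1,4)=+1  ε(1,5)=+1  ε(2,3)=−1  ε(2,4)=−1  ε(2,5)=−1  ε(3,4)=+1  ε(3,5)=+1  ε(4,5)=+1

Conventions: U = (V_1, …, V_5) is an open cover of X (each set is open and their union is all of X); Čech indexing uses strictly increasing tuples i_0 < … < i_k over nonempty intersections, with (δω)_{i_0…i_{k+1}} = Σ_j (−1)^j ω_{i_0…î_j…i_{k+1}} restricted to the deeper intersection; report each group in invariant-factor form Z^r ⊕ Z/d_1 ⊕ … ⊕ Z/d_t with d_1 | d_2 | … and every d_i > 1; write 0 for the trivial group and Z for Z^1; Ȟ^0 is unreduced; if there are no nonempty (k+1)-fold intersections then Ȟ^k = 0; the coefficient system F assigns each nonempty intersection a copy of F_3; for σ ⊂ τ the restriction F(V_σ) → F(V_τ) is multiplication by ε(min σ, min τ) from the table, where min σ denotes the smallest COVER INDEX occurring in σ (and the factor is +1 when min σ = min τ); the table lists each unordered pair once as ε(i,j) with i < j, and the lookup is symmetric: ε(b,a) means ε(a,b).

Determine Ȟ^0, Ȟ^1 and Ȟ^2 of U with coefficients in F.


nonempty intersections:
  V12={p10,p11} V15={p3} V23={p15} V34={p2,p12,p16,p17} V45={p1,p6,p14}
C dims 5,5; δ0: rk_F3 5
Ȟ^0: (5−5)−0=0 ⇒ 0
Ȟ^1: (5−0)−5=0 ⇒ 0
Ȟ^2: (0−0)−0=0 ⇒ 0

Ȟ^0(U;F) ≅ 0; Ȟ^1(U;F) ≅ 0; Ȟ^2(U;F) ≅ 0


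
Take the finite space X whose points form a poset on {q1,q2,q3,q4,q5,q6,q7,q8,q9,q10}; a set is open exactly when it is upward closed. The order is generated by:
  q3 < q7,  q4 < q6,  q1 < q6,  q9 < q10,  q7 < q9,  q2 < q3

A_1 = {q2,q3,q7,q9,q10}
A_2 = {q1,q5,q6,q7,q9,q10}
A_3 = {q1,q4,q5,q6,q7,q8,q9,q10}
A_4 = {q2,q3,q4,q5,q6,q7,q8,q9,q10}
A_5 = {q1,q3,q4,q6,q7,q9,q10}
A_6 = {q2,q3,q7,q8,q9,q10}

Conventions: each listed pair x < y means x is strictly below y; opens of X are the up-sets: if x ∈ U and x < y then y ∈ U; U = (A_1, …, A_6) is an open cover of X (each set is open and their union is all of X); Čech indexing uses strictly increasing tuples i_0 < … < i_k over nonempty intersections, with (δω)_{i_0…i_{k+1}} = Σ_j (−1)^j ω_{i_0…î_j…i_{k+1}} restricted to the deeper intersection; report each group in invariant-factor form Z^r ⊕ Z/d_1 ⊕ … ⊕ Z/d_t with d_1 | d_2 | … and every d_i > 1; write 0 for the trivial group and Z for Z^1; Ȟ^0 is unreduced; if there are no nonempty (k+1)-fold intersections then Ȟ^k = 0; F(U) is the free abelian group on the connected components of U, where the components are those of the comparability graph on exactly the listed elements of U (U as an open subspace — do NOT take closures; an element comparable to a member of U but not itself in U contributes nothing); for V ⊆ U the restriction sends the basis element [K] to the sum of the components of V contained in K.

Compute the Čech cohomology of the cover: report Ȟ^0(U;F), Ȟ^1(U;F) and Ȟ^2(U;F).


Ȟ^0 = Z^4; Ȟ^1 = 0; Ȟ^2 = 0

intersection data:
  A12={q7,q9,q10} A13={q7,q9,q10} A14={q2,q3,q7,q9,q10} A15={q3,q7,q9,q10} A16={q2,q3,q7,q9,q10} A23={q1,q5,q6,q7,q9,q10} A24={q5,q6,q7,q9,q10} A25={q1,q6,q7,q9,q10} A26={q7,q9,q10} A34={q4,q5,q6,q7,q8,q9,q10} A35={q1,q4,q6,q7,q9,q10} A36={q7,q8,q9,q10} A45={q3,q4,q6,q7,q9,q10} A46={q2,q3,q7,q8,q9,q10} A56={q3,q7,q9,q10}
  A123={q7,q9,q10} A124={q7,q9,q10} A125={q7,q9,q10} A126={q7,q9,q10} A134={q7,q9,q10} A135={q7,q9,q10} A136={q7,q9,q10} A145={q3,q7,q9,q10} A146={q2,q3,q7,q9,q10} A156={q3,q7,q9,q10} A234={q5,q6,q7,q9,q10} A235={q1,q6,q7,q9,q10} A236={q7,q9,q10} A245={q6,q7,q9,q10} A246={q7,q9,q10} A256={q7,q9,q10} A345={q4,q6,q7,q9,q10} A346={q7,q8,q9,q10} A356={q7,q9,q10} A456={q3,q7,q9,q10}
  A1234={q7,q9,q10} A1235={q7,q9,q10} A1236={q7,q9,q10} A1245={q7,q9,q10} A1246={q7,q9,q10} A1256={q7,q9,q10} A1345={q7,q9,q10} A1346={q7,q9,q10} A1356={q7,q9,q10} A1456={q3,q7,q9,q10} A2345={q6,q7,q9,q10} A2346={q7,q9,q10} A2356={q7,q9,q10} A2456={q7,q9,q10} A3456={q7,q9,q10}
  A12345={q7,q9,q10} A12346={q7,q9,q10} A12356={q7,q9,q10} A12456={q7,q9,q10} A13456={q7,q9,q10} A23456={q7,q9,q10}
  A123456={q7,q9,q10}
components per intersection:
  A1: {q2,q3,q7,q9,q10}
  A2: {q1,q6} {q5} {q7,q9,q10}
  A3: {q1,q4,q6} {q5} {q7,q9,q10} {q8}
  A4: {q2,q3,q7,q9,q10} {q4,q6} {q5} {q8}
  A5: {q1,q4,q6} {q3,q7,q9,q10}
  A6: {q2,q3,q7,q9,q10} {q8}
  A12: {q7,q9,q10}
  A13: {q7,q9,q10}
  A14: {q2,q3,q7,q9,q10}
  A15: {q3,q7,q9,q10}
  A16: {q2,q3,q7,q9,q10}
  A23: {q1,q6} {q5} {q7,q9,q10}
  A24: {q5} {q6} {q7,q9,q10}
  A25: {q1,q6} {q7,q9,q10}
  A26: {q7,q9,q10}
  A34: {q4,q6} {q5} {q7,q9,q10} {q8}
  A35: {q1,q4,q6} {q7,q9,q10}
  A36: {q7,q9,q10} {q8}
  A45: {q3,q7,q9,q10} {q4,q6}
  A46: {q2,q3,q7,q9,q10} {q8}
  A56: {q3,q7,q9,q10}
  A123: {q7,q9,q10}
  A124: {q7,q9,q10}
  A125: {q7,q9,q10}
  A126: {q7,q9,q10}
  A134: {q7,q9,q10}
  A135: {q7,q9,q10}
  A136: {q7,q9,q10}
  A145: {q3,q7,q9,q10}
  A146: {q2,q3,q7,q9,q10}
  A156: {q3,q7,q9,q10}
  A234: {q5} {q6} {q7,q9,q10}
  A235: {q1,q6} {q7,q9,q10}
  A236: {q7,q9,q10}
  A245: {q6} {q7,q9,q10}
  A246: {q7,q9,q10}
  A256: {q7,q9,q10}
  A345: {q4,q6} {q7,q9,q10}
  A346: {q7,q9,q10} {q8}
  A356: {q7,q9,q10}
  A456: {q3,q7,q9,q10}
  A1234: {q7,q9,q10}
  A1235: {q7,q9,q10}
  A1236: {q7,q9,q10}
  A1245: {q7,q9,q10}
  A1246: {q7,q9,q10}
  A1256: {q7,q9,q10}
  A1345: {q7,q9,q10}
  A1346: {q7,q9,q10}
  A1356: {q7,q9,q10}
  A1456: {q3,q7,q9,q10}
  A2345: {q6} {q7,q9,q10}
  A2346: {q7,q9,q10}
  A2356: {q7,q9,q10}
  A2456: {q7,q9,q10}
  A3456: {q7,q9,q10}
  A12345: {q7,q9,q10}
  A12346: {q7,q9,q10}
  A12356: {q7,q9,q10}
  A12456: {q7,q9,q10}
  A13456: {q7,q9,q10}
  A23456: {q7,q9,q10}
  A123456: {q7,q9,q10}
C dims 16,27,26,16; δ0: rk 12, SNF 1^12; δ1: rk 15, SNF 1^15; δ2: rk 11, SNF 1^11
Ȟ^0 = (16 − 12) − 0 = 4, so Ȟ^0 ≅ Z^4
Ȟ^1 = (27 − 15) − 12 = 0, so Ȟ^1 ≅ 0
Ȟ^2 = (26 − 11) − 15 = 0, so Ȟ^2 ≅ 0
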